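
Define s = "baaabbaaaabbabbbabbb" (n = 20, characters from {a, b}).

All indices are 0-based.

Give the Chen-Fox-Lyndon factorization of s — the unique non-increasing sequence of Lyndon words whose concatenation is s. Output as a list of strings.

emit factor 1: 'b' (i=0, period=1)
emit factor 2: 'aaabb' (i=1, period=5)
emit factor 3: 'aaaabbabbbabbb' (i=6, period=14)

["b", "aaabb", "aaaabbabbbabbb"]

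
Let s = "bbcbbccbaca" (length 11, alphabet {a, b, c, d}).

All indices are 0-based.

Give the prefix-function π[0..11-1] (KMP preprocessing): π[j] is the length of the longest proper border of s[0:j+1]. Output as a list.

π[0] = 0
j=1 s[j]='b': π[1]=1 (border 'b')
j=2 s[j]='c': k: 1→0; π[2]=0 (border '')
j=3 s[j]='b': π[3]=1 (border 'b')
j=4 s[j]='b': π[4]=2 (border 'bb')
j=5 s[j]='c': π[5]=3 (border 'bbc')
j=6 s[j]='c': k: 3→0; π[6]=0 (border '')
j=7 s[j]='b': π[7]=1 (border 'b')
j=8 s[j]='a': k: 1→0; π[8]=0 (border '')
j=9 s[j]='c': π[9]=0 (border '')
j=10 s[j]='a': π[10]=0 (border '')

[0, 1, 0, 1, 2, 3, 0, 1, 0, 0, 0]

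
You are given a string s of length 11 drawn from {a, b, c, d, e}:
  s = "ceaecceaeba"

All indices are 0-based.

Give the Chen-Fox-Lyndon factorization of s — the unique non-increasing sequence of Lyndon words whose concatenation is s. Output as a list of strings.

emit factor 1: 'ce' (i=0, period=2)
emit factor 2: 'aecce' (i=2, period=5)
emit factor 3: 'aeb' (i=7, period=3)
emit factor 4: 'a' (i=10, period=1)

["ce", "aecce", "aeb", "a"]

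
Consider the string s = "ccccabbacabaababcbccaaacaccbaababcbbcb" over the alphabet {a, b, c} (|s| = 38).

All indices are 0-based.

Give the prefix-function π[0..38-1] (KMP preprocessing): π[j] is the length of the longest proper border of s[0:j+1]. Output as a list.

π[0] = 0
j=1 s[j]='c': π[1]=1 (border 'c')
j=2 s[j]='c': π[2]=2 (border 'cc')
j=3 s[j]='c': π[3]=3 (border 'ccc')
j=4 s[j]='a': k: 3→2→1→0; π[4]=0 (border '')
j=5 s[j]='b': π[5]=0 (border '')
j=6 s[j]='b': π[6]=0 (border '')
j=7 s[j]='a': π[7]=0 (border '')
j=8 s[j]='c': π[8]=1 (border 'c')
j=9 s[j]='a': k: 1→0; π[9]=0 (border '')
j=10 s[j]='b': π[10]=0 (border '')
j=11 s[j]='a': π[11]=0 (border '')
j=12 s[j]='a': π[12]=0 (border '')
j=13 s[j]='b': π[13]=0 (border '')
j=14 s[j]='a': π[14]=0 (border '')
j=15 s[j]='b': π[15]=0 (border '')
j=16 s[j]='c': π[16]=1 (border 'c')
j=17 s[j]='b': k: 1→0; π[17]=0 (border '')
j=18 s[j]='c': π[18]=1 (border 'c')
j=19 s[j]='c': π[19]=2 (border 'cc')
j=20 s[j]='a': k: 2→1→0; π[20]=0 (border '')
j=21 s[j]='a': π[21]=0 (border '')
j=22 s[j]='a': π[22]=0 (border '')
j=23 s[j]='c': π[23]=1 (border 'c')
j=24 s[j]='a': k: 1→0; π[24]=0 (border '')
j=25 s[j]='c': π[25]=1 (border 'c')
j=26 s[j]='c': π[26]=2 (border 'cc')
j=27 s[j]='b': k: 2→1→0; π[27]=0 (border '')
j=28 s[j]='a': π[28]=0 (border '')
j=29 s[j]='a': π[29]=0 (border '')
j=30 s[j]='b': π[30]=0 (border '')
j=31 s[j]='a': π[31]=0 (border '')
j=32 s[j]='b': π[32]=0 (border '')
j=33 s[j]='c': π[33]=1 (border 'c')
j=34 s[j]='b': k: 1→0; π[34]=0 (border '')
j=35 s[j]='b': π[35]=0 (border '')
j=36 s[j]='c': π[36]=1 (border 'c')
j=37 s[j]='b': k: 1→0; π[37]=0 (border '')

[0, 1, 2, 3, 0, 0, 0, 0, 1, 0, 0, 0, 0, 0, 0, 0, 1, 0, 1, 2, 0, 0, 0, 1, 0, 1, 2, 0, 0, 0, 0, 0, 0, 1, 0, 0, 1, 0]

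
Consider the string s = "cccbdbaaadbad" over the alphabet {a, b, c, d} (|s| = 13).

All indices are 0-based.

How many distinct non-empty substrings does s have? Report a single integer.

sorted suffixes:
  #0 SA[0]=6  'aaadbad'
  #1 SA[1]=7  'aadbad'
  #2 SA[2]=11  'ad'
  #3 SA[3]=8  'adbad'
  #4 SA[4]=5  'baaadbad'
  #5 SA[5]=10  'bad'
  #6 SA[6]=3  'bdbaaadbad'
  #7 SA[7]=2  'cbdbaaadbad'
  #8 SA[8]=1  'ccbdbaaadbad'
  #9 SA[9]=0  'cccbdbaaadbad'
  #10 SA[10]=12  'd'
  #11 SA[11]=4  'dbaaadbad'
  #12 SA[12]=9  'dbad'

SA = [6, 7, 11, 8, 5, 10, 3, 2, 1, 0, 12, 4, 9]
rank  pair      lcp
   1  s[6:],s[7:]  2  'aa'
   2  s[7:],s[11:]  1  'a'
   3  s[11:],s[8:]  2  'ad'
   4  s[8:],s[5:]  0  ''
   5  s[5:],s[10:]  2  'ba'
   6  s[10:],s[3:]  1  'b'
   7  s[3:],s[2:]  0  ''
   8  s[2:],s[1:]  1  'c'
   9  s[1:],s[0:]  2  'cc'
  10  s[0:],s[12:]  0  ''
  11  s[12:],s[4:]  1  'd'
  12  s[4:],s[9:]  3  'dba'

n(n+1)/2 = 13·14/2 = 91
Σ LCP = 0 + 2 + 1 + 2 + 0 + 2 + 1 + 0 + 1 + 2 + 0 + 1 + 3 = 15
distinct = 91 − 15 = 76

76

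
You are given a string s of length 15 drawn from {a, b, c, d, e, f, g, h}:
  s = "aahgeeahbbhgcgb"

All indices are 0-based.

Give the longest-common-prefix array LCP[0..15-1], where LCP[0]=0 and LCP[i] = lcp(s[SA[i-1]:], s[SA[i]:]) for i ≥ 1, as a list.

[0, 1, 2, 0, 1, 1, 0, 0, 1, 0, 1, 1, 0, 1, 2]

rank→(start, suffix):
  0 → (0, 'aahgeeahbbhgcgb')
  1 → (6, 'ahbbhgcgb')
  2 → (1, 'ahgeeahbbhgcgb')
  3 → (14, 'b')
  4 → (8, 'bbhgcgb')
  5 → (9, 'bhgcgb')
  6 → (12, 'cgb')
  7 → (5, 'eahbbhgcgb')
  8 → (4, 'eeahbbhgcgb')
  9 → (13, 'gb')
  10 → (11, 'gcgb')
  11 → (3, 'geeahbbhgcgb')
  12 → (7, 'hbbhgcgb')
  13 → (10, 'hgcgb')
  14 → (2, 'hgeeahbbhgcgb')

SA = [0, 6, 1, 14, 8, 9, 12, 5, 4, 13, 11, 3, 7, 10, 2]
rank  pair      lcp
   1  s[0:],s[6:]  1  'a'
   2  s[6:],s[1:]  2  'ah'
   3  s[1:],s[14:]  0  ''
   4  s[14:],s[8:]  1  'b'
   5  s[8:],s[9:]  1  'b'
   6  s[9:],s[12:]  0  ''
   7  s[12:],s[5:]  0  ''
   8  s[5:],s[4:]  1  'e'
   9  s[4:],s[13:]  0  ''
  10  s[13:],s[11:]  1  'g'
  11  s[11:],s[3:]  1  'g'
  12  s[3:],s[7:]  0  ''
  13  s[7:],s[10:]  1  'h'
  14  s[10:],s[2:]  2  'hg'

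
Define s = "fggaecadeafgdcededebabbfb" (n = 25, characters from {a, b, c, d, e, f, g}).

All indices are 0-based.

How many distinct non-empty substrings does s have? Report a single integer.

302

sorted suffixes:
  #0 SA[0]=20  'abbfb'
  #1 SA[1]=6  'adeafgdcededebabbfb'
  #2 SA[2]=3  'aecadeafgdcededebabbfb'
  #3 SA[3]=9  'afgdcededebabbfb'
  #4 SA[4]=24  'b'
  #5 SA[5]=19  'babbfb'
  #6 SA[6]=21  'bbfb'
  #7 SA[7]=22  'bfb'
  #8 SA[8]=5  'cadeafgdcededebabbfb'
  #9 SA[9]=13  'cededebabbfb'
  #10 SA[10]=12  'dcededebabbfb'
  #11 SA[11]=7  'deafgdcededebabbfb'
  #12 SA[12]=17  'debabbfb'
  #13 SA[13]=15  'dedebabbfb'
  #14 SA[14]=8  'eafgdcededebabbfb'
  #15 SA[15]=18  'ebabbfb'
  #16 SA[16]=4  'ecadeafgdcededebabbfb'
  #17 SA[17]=16  'edebabbfb'
  #18 SA[18]=14  'ededebabbfb'
  #19 SA[19]=23  'fb'
  #20 SA[20]=10  'fgdcededebabbfb'
  #21 SA[21]=0  'fggaecadeafgdcededebabbfb'
  #22 SA[22]=2  'gaecadeafgdcededebabbfb'
  #23 SA[23]=11  'gdcededebabbfb'
  #24 SA[24]=1  'ggaecadeafgdcededebabbfb'

SA = [20, 6, 3, 9, 24, 19, 21, 22, 5, 13, 12, 7, 17, 15, 8, 18, 4, 16, 14, 23, 10, 0, 2, 11, 1]
[i] adj suffixes → lcp
  [1] 20/6 → 1 ('a')
  [2] 6/3 → 1 ('a')
  [3] 3/9 → 1 ('a')
  [4] 9/24 → 0 ('')
  [5] 24/19 → 1 ('b')
  [6] 19/21 → 1 ('b')
  [7] 21/22 → 1 ('b')
  [8] 22/5 → 0 ('')
  [9] 5/13 → 1 ('c')
  [10] 13/12 → 0 ('')
  [11] 12/7 → 1 ('d')
  [12] 7/17 → 2 ('de')
  [13] 17/15 → 2 ('de')
  [14] 15/8 → 0 ('')
  [15] 8/18 → 1 ('e')
  [16] 18/4 → 1 ('e')
  [17] 4/16 → 1 ('e')
  [18] 16/14 → 3 ('ede')
  [19] 14/23 → 0 ('')
  [20] 23/10 → 1 ('f')
  [21] 10/0 → 2 ('fg')
  [22] 0/2 → 0 ('')
  [23] 2/11 → 1 ('g')
  [24] 11/1 → 1 ('g')

n(n+1)/2 = 25·26/2 = 325
Σ LCP = 0 + 1 + 1 + 1 + 0 + 1 + 1 + 1 + 0 + 1 + 0 + 1 + 2 + 2 + 0 + 1 + 1 + 1 + 3 + 0 + 1 + 2 + 0 + 1 + 1 = 23
distinct = 325 − 23 = 302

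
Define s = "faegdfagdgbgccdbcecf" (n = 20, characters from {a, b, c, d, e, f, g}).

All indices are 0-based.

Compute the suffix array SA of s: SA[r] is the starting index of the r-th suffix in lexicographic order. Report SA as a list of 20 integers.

sorted suffixes:
  #0 SA[0]=1  'aegdfagdgbgccdbcecf'
  #1 SA[1]=6  'agdgbgccdbcecf'
  #2 SA[2]=15  'bcecf'
  #3 SA[3]=10  'bgccdbcecf'
  #4 SA[4]=12  'ccdbcecf'
  #5 SA[5]=13  'cdbcecf'
  #6 SA[6]=16  'cecf'
  #7 SA[7]=18  'cf'
  #8 SA[8]=14  'dbcecf'
  #9 SA[9]=4  'dfagdgbgccdbcecf'
  #10 SA[10]=8  'dgbgccdbcecf'
  #11 SA[11]=17  'ecf'
  #12 SA[12]=2  'egdfagdgbgccdbcecf'
  #13 SA[13]=19  'f'
  #14 SA[14]=0  'faegdfagdgbgccdbcecf'
  #15 SA[15]=5  'fagdgbgccdbcecf'
  #16 SA[16]=9  'gbgccdbcecf'
  #17 SA[17]=11  'gccdbcecf'
  #18 SA[18]=3  'gdfagdgbgccdbcecf'
  #19 SA[19]=7  'gdgbgccdbcecf'

[1, 6, 15, 10, 12, 13, 16, 18, 14, 4, 8, 17, 2, 19, 0, 5, 9, 11, 3, 7]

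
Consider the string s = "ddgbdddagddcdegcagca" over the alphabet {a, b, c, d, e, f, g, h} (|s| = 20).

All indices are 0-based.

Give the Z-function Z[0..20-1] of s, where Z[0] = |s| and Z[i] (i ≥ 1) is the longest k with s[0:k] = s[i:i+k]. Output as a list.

Z[0]=20
i=1: i≥r, start 0; Z[1]=1 scan→box=[1,2)
i=2: i≥r, start 0; Z[2]=0
i=3: i≥r, start 0; Z[3]=0
i=4: i≥r, start 0; Z[4]=2 scan→box=[4,6)
i=5: min(r-i=1, Z[1]=1)=1; Z[5]=2 scan→box=[5,7)
i=6: min(r-i=1, Z[1]=1)=1; Z[6]=1
i=7: i≥r, start 0; Z[7]=0
i=8: i≥r, start 0; Z[8]=0
i=9: i≥r, start 0; Z[9]=2 scan→box=[9,11)
i=10: min(r-i=1, Z[1]=1)=1; Z[10]=1
i=11: i≥r, start 0; Z[11]=0
i=12: i≥r, start 0; Z[12]=1 scan→box=[12,13)
i=13: i≥r, start 0; Z[13]=0
i=14: i≥r, start 0; Z[14]=0
i=15: i≥r, start 0; Z[15]=0
i=16: i≥r, start 0; Z[16]=0
i=17: i≥r, start 0; Z[17]=0
i=18: i≥r, start 0; Z[18]=0
i=19: i≥r, start 0; Z[19]=0

[20, 1, 0, 0, 2, 2, 1, 0, 0, 2, 1, 0, 1, 0, 0, 0, 0, 0, 0, 0]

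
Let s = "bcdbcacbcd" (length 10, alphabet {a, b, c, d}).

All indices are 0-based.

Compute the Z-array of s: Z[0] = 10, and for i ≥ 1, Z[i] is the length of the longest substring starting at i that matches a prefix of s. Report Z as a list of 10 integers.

Z[0]=10
i=1: fresh scan; Z[1]=0
i=2: fresh scan; Z[2]=0
i=3: fresh scan; Z[3]=2 extend→box=[3,5)
i=4: min(r-i=1, Z[1]=0)=0; Z[4]=0
i=5: fresh scan; Z[5]=0
i=6: fresh scan; Z[6]=0
i=7: fresh scan; Z[7]=3 extend→box=[7,10)
i=8: min(r-i=2, Z[1]=0)=0; Z[8]=0
i=9: min(r-i=1, Z[2]=0)=0; Z[9]=0

[10, 0, 0, 2, 0, 0, 0, 3, 0, 0]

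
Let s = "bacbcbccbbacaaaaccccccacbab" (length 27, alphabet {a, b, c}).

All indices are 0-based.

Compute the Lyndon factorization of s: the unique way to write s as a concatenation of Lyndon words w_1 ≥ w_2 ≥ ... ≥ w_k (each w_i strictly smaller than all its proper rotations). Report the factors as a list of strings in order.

["b", "acbcbccbb", "ac", "aaaaccccccacbab"]

emit factor 1: 'b' (i=0, period=1)
emit factor 2: 'acbcbccbb' (i=1, period=9)
emit factor 3: 'ac' (i=10, period=2)
emit factor 4: 'aaaaccccccacbab' (i=12, period=15)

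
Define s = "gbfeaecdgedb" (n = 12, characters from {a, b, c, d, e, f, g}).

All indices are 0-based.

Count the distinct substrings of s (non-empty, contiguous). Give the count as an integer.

73

rank | idx | suffix
   0 |   4 | aecdgedb
   1 |  11 | b
   2 |   1 | bfeaecdgedb
   3 |   6 | cdgedb
   4 |  10 | db
   5 |   7 | dgedb
   6 |   3 | eaecdgedb
   7 |   5 | ecdgedb
   8 |   9 | edb
   9 |   2 | feaecdgedb
  10 |   0 | gbfeaecdgedb
  11 |   8 | gedb

SA = [4, 11, 1, 6, 10, 7, 3, 5, 9, 2, 0, 8]
[i] adj suffixes → lcp
  [1] 4/11 → 0 ('')
  [2] 11/1 → 1 ('b')
  [3] 1/6 → 0 ('')
  [4] 6/10 → 0 ('')
  [5] 10/7 → 1 ('d')
  [6] 7/3 → 0 ('')
  [7] 3/5 → 1 ('e')
  [8] 5/9 → 1 ('e')
  [9] 9/2 → 0 ('')
  [10] 2/0 → 0 ('')
  [11] 0/8 → 1 ('g')

n(n+1)/2 = 12·13/2 = 78
Σ LCP = 0 + 0 + 1 + 0 + 0 + 1 + 0 + 1 + 1 + 0 + 0 + 1 = 5
distinct = 78 − 5 = 73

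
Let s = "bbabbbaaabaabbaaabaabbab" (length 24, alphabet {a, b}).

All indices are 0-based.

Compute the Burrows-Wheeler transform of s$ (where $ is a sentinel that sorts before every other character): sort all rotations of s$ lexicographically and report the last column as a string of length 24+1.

bbbaabbbaaaababbaabbbaa$a

rank  rotation                   last
    0  $bbabbbaaabaabbaaabaabbab  b
    1  aaabaabbaaabaabbab$bbabbb  b
    2  aaabaabbab$bbabbbaaabaabb  b
    3  aabaabbaaabaabbab$bbabbba  a
    4  aabaabbab$bbabbbaaabaabba  a
    5  aabbaaabaabbab$bbabbbaaab  b
    6  aabbab$bbabbbaaabaabbaaab  b
    7  ab$bbabbbaaabaabbaaabaabb  b
    8  abaabbaaabaabbab$bbabbbaa  a
    9  abaabbab$bbabbbaaabaabbaa  a
   10  abbaaabaabbab$bbabbbaaaba  a
   11  abbab$bbabbbaaabaabbaaaba  a
   12  abbbaaabaabbaaabaabbab$bb  b
   13  b$bbabbbaaabaabbaaabaabba  a
   14  baaabaabbaaabaabbab$bbabb  b
   15  baaabaabbab$bbabbbaaabaab  b
   16  baabbaaabaabbab$bbabbbaaa  a
   17  baabbab$bbabbbaaabaabbaaa  a
   18  bab$bbabbbaaabaabbaaabaab  b
   19  babbbaaabaabbaaabaabbab$b  b
   20  bbaaabaabbaaabaabbab$bbab  b
   21  bbaaabaabbab$bbabbbaaabaa  a
   22  bbab$bbabbbaaabaabbaaabaa  a
   23  bbabbbaaabaabbaaabaabbab$  $
   24  bbbaaabaabbaaabaabbab$bba  a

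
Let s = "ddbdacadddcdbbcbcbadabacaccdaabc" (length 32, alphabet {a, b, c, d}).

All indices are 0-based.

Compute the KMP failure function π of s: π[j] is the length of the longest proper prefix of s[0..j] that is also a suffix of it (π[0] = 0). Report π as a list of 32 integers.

π[0] = 0
j=1 s[j]='d': π[1]=1 (border 'd')
j=2 s[j]='b': k: 1→0; π[2]=0 (border '')
j=3 s[j]='d': π[3]=1 (border 'd')
j=4 s[j]='a': k: 1→0; π[4]=0 (border '')
j=5 s[j]='c': π[5]=0 (border '')
j=6 s[j]='a': π[6]=0 (border '')
j=7 s[j]='d': π[7]=1 (border 'd')
j=8 s[j]='d': π[8]=2 (border 'dd')
j=9 s[j]='d': k: 2→1; π[9]=2 (border 'dd')
j=10 s[j]='c': k: 2→1→0; π[10]=0 (border '')
j=11 s[j]='d': π[11]=1 (border 'd')
j=12 s[j]='b': k: 1→0; π[12]=0 (border '')
j=13 s[j]='b': π[13]=0 (border '')
j=14 s[j]='c': π[14]=0 (border '')
j=15 s[j]='b': π[15]=0 (border '')
j=16 s[j]='c': π[16]=0 (border '')
j=17 s[j]='b': π[17]=0 (border '')
j=18 s[j]='a': π[18]=0 (border '')
j=19 s[j]='d': π[19]=1 (border 'd')
j=20 s[j]='a': k: 1→0; π[20]=0 (border '')
j=21 s[j]='b': π[21]=0 (border '')
j=22 s[j]='a': π[22]=0 (border '')
j=23 s[j]='c': π[23]=0 (border '')
j=24 s[j]='a': π[24]=0 (border '')
j=25 s[j]='c': π[25]=0 (border '')
j=26 s[j]='c': π[26]=0 (border '')
j=27 s[j]='d': π[27]=1 (border 'd')
j=28 s[j]='a': k: 1→0; π[28]=0 (border '')
j=29 s[j]='a': π[29]=0 (border '')
j=30 s[j]='b': π[30]=0 (border '')
j=31 s[j]='c': π[31]=0 (border '')

[0, 1, 0, 1, 0, 0, 0, 1, 2, 2, 0, 1, 0, 0, 0, 0, 0, 0, 0, 1, 0, 0, 0, 0, 0, 0, 0, 1, 0, 0, 0, 0]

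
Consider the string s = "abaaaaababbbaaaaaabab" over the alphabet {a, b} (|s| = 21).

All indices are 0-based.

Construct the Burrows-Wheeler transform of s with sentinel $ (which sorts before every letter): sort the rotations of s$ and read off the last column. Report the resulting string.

rank  rotation                last
    0  $abaaaaababbbaaaaaabab  b
    1  aaaaaabab$abaaaaababbb  b
    2  aaaaabab$abaaaaababbba  a
    3  aaaaababbbaaaaaabab$ab  b
    4  aaaabab$abaaaaababbbaa  a
    5  aaaababbbaaaaaabab$aba  a
    6  aaabab$abaaaaababbbaaa  a
    7  aaababbbaaaaaabab$abaa  a
    8  aabab$abaaaaababbbaaaa  a
    9  aababbbaaaaaabab$abaaa  a
   10  ab$abaaaaababbbaaaaaab  b
   11  abaaaaababbbaaaaaabab$  $
   12  abab$abaaaaababbbaaaaa  a
   13  ababbbaaaaaabab$abaaaa  a
   14  abbbaaaaaabab$abaaaaab  b
   15  b$abaaaaababbbaaaaaaba  a
   16  baaaaaabab$abaaaaababb  b
   17  baaaaababbbaaaaaabab$a  a
   18  bab$abaaaaababbbaaaaaa  a
   19  babbbaaaaaabab$abaaaaa  a
   20  bbaaaaaabab$abaaaaabab  b
   21  bbbaaaaaabab$abaaaaaba  a

bbabaaaaaab$aababaaaba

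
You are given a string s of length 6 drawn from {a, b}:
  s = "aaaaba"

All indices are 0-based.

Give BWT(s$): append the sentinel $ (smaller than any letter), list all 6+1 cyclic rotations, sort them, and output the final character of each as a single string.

rank  rotation last
    0  $aaaaba  a
    1  a$aaaab  b
    2  aaaaba$  $
    3  aaaba$a  a
    4  aaba$aa  a
    5  aba$aaa  a
    6  ba$aaaa  a

ab$aaaa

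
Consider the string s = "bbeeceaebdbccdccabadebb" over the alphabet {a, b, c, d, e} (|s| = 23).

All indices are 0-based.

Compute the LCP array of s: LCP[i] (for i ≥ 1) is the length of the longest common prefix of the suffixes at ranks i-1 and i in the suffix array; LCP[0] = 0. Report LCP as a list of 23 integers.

sorted suffixes:
  #0 SA[0]=16  'abadebb'
  #1 SA[1]=18  'adebb'
  #2 SA[2]=6  'aebdbccdccabadebb'
  #3 SA[3]=22  'b'
  #4 SA[4]=17  'badebb'
  #5 SA[5]=21  'bb'
  #6 SA[6]=0  'bbeeceaebdbccdccabadebb'
  #7 SA[7]=10  'bccdccabadebb'
  #8 SA[8]=8  'bdbccdccabadebb'
  #9 SA[9]=1  'beeceaebdbccdccabadebb'
  #10 SA[10]=15  'cabadebb'
  #11 SA[11]=14  'ccabadebb'
  #12 SA[12]=11  'ccdccabadebb'
  #13 SA[13]=12  'cdccabadebb'
  #14 SA[14]=4  'ceaebdbccdccabadebb'
  #15 SA[15]=9  'dbccdccabadebb'
  #16 SA[16]=13  'dccabadebb'
  #17 SA[17]=19  'debb'
  #18 SA[18]=5  'eaebdbccdccabadebb'
  #19 SA[19]=20  'ebb'
  #20 SA[20]=7  'ebdbccdccabadebb'
  #21 SA[21]=3  'eceaebdbccdccabadebb'
  #22 SA[22]=2  'eeceaebdbccdccabadebb'

SA = [16, 18, 6, 22, 17, 21, 0, 10, 8, 1, 15, 14, 11, 12, 4, 9, 13, 19, 5, 20, 7, 3, 2]
[i] adj suffixes → lcp
  [1] 16/18 → 1 ('a')
  [2] 18/6 → 1 ('a')
  [3] 6/22 → 0 ('')
  [4] 22/17 → 1 ('b')
  [5] 17/21 → 1 ('b')
  [6] 21/0 → 2 ('bb')
  [7] 0/10 → 1 ('b')
  [8] 10/8 → 1 ('b')
  [9] 8/1 → 1 ('b')
  [10] 1/15 → 0 ('')
  [11] 15/14 → 1 ('c')
  [12] 14/11 → 2 ('cc')
  [13] 11/12 → 1 ('c')
  [14] 12/4 → 1 ('c')
  [15] 4/9 → 0 ('')
  [16] 9/13 → 1 ('d')
  [17] 13/19 → 1 ('d')
  [18] 19/5 → 0 ('')
  [19] 5/20 → 1 ('e')
  [20] 20/7 → 2 ('eb')
  [21] 7/3 → 1 ('e')
  [22] 3/2 → 1 ('e')

[0, 1, 1, 0, 1, 1, 2, 1, 1, 1, 0, 1, 2, 1, 1, 0, 1, 1, 0, 1, 2, 1, 1]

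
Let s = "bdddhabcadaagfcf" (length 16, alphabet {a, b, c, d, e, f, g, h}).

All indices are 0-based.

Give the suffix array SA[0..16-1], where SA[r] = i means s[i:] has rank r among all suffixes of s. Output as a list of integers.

rank→(start, suffix):
  0 → (10, 'aagfcf')
  1 → (5, 'abcadaagfcf')
  2 → (8, 'adaagfcf')
  3 → (11, 'agfcf')
  4 → (6, 'bcadaagfcf')
  5 → (0, 'bdddhabcadaagfcf')
  6 → (7, 'cadaagfcf')
  7 → (14, 'cf')
  8 → (9, 'daagfcf')
  9 → (1, 'dddhabcadaagfcf')
  10 → (2, 'ddhabcadaagfcf')
  11 → (3, 'dhabcadaagfcf')
  12 → (15, 'f')
  13 → (13, 'fcf')
  14 → (12, 'gfcf')
  15 → (4, 'habcadaagfcf')

[10, 5, 8, 11, 6, 0, 7, 14, 9, 1, 2, 3, 15, 13, 12, 4]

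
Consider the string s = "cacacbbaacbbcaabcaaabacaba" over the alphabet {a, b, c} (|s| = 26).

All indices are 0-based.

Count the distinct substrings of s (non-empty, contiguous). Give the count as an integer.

rank→(start, suffix):
  0 → (25, 'a')
  1 → (17, 'aaabacaba')
  2 → (18, 'aabacaba')
  3 → (13, 'aabcaaabacaba')
  4 → (7, 'aacbbcaabcaaabacaba')
  5 → (23, 'aba')
  6 → (19, 'abacaba')
  7 → (14, 'abcaaabacaba')
  8 → (21, 'acaba')
  9 → (1, 'acacbbaacbbcaabcaaabacaba')
  10 → (3, 'acbbaacbbcaabcaaabacaba')
  11 → (8, 'acbbcaabcaaabacaba')
  12 → (24, 'ba')
  13 → (6, 'baacbbcaabcaaabacaba')
  14 → (20, 'bacaba')
  15 → (5, 'bbaacbbcaabcaaabacaba')
  16 → (10, 'bbcaabcaaabacaba')
  17 → (15, 'bcaaabacaba')
  18 → (11, 'bcaabcaaabacaba')
  19 → (16, 'caaabacaba')
  20 → (12, 'caabcaaabacaba')
  21 → (22, 'caba')
  22 → (0, 'cacacbbaacbbcaabcaaabacaba')
  23 → (2, 'cacbbaacbbcaabcaaabacaba')
  24 → (4, 'cbbaacbbcaabcaaabacaba')
  25 → (9, 'cbbcaabcaaabacaba')

SA = [25, 17, 18, 13, 7, 23, 19, 14, 21, 1, 3, 8, 24, 6, 20, 5, 10, 15, 11, 16, 12, 22, 0, 2, 4, 9]
i: (SA[i-1],SA[i]) lcp shared
  1: (25,17) 1 'a'
  2: (17,18) 2 'aa'
  3: (18,13) 3 'aab'
  4: (13,7) 2 'aa'
  5: (7,23) 1 'a'
  6: (23,19) 3 'aba'
  7: (19,14) 2 'ab'
  8: (14,21) 1 'a'
  9: (21,1) 3 'aca'
  10: (1,3) 2 'ac'
  11: (3,8) 4 'acbb'
  12: (8,24) 0 ''
  13: (24,6) 2 'ba'
  14: (6,20) 2 'ba'
  15: (20,5) 1 'b'
  16: (5,10) 2 'bb'
  17: (10,15) 1 'b'
  18: (15,11) 4 'bcaa'
  19: (11,16) 0 ''
  20: (16,12) 3 'caa'
  21: (12,22) 2 'ca'
  22: (22,0) 2 'ca'
  23: (0,2) 3 'cac'
  24: (2,4) 1 'c'
  25: (4,9) 3 'cbb'

n(n+1)/2 = 26·27/2 = 351
Σ LCP = 0 + 1 + 2 + 3 + 2 + 1 + 3 + 2 + 1 + 3 + 2 + 4 + 0 + 2 + 2 + 1 + 2 + 1 + 4 + 0 + 3 + 2 + 2 + 3 + 1 + 3 = 50
distinct = 351 − 50 = 301

301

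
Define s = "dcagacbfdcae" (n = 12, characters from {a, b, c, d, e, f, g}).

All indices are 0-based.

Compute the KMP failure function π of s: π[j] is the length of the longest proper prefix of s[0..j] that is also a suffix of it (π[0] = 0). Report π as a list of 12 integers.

π[0] = 0
j=1 s[j]='c': π[1]=0 (border '')
j=2 s[j]='a': π[2]=0 (border '')
j=3 s[j]='g': π[3]=0 (border '')
j=4 s[j]='a': π[4]=0 (border '')
j=5 s[j]='c': π[5]=0 (border '')
j=6 s[j]='b': π[6]=0 (border '')
j=7 s[j]='f': π[7]=0 (border '')
j=8 s[j]='d': π[8]=1 (border 'd')
j=9 s[j]='c': π[9]=2 (border 'dc')
j=10 s[j]='a': π[10]=3 (border 'dca')
j=11 s[j]='e': k: 3→0; π[11]=0 (border '')

[0, 0, 0, 0, 0, 0, 0, 0, 1, 2, 3, 0]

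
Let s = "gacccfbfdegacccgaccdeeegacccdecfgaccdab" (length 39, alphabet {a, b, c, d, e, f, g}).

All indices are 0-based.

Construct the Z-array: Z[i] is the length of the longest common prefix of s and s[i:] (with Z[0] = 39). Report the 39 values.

Z[0]=39
i=1: fresh scan; Z[1]=0
i=2: fresh scan; Z[2]=0
i=3: fresh scan; Z[3]=0
i=4: fresh scan; Z[4]=0
i=5: fresh scan; Z[5]=0
i=6: fresh scan; Z[6]=0
i=7: fresh scan; Z[7]=0
i=8: fresh scan; Z[8]=0
i=9: fresh scan; Z[9]=0
i=10: fresh scan; Z[10]=5 grow→box=[10,15)
i=11: min(r-i=4, Z[1]=0)=0; Z[11]=0
i=12: min(r-i=3, Z[2]=0)=0; Z[12]=0
i=13: min(r-i=2, Z[3]=0)=0; Z[13]=0
i=14: min(r-i=1, Z[4]=0)=0; Z[14]=0
i=15: fresh scan; Z[15]=4 grow→box=[15,19)
i=16: min(r-i=3, Z[1]=0)=0; Z[16]=0
i=17: min(r-i=2, Z[2]=0)=0; Z[17]=0
i=18: min(r-i=1, Z[3]=0)=0; Z[18]=0
i=19: fresh scan; Z[19]=0
i=20: fresh scan; Z[20]=0
i=21: fresh scan; Z[21]=0
i=22: fresh scan; Z[22]=0
i=23: fresh scan; Z[23]=5 grow→box=[23,28)
i=24: min(r-i=4, Z[1]=0)=0; Z[24]=0
i=25: min(r-i=3, Z[2]=0)=0; Z[25]=0
i=26: min(r-i=2, Z[3]=0)=0; Z[26]=0
i=27: min(r-i=1, Z[4]=0)=0; Z[27]=0
i=28: fresh scan; Z[28]=0
i=29: fresh scan; Z[29]=0
i=30: fresh scan; Z[30]=0
i=31: fresh scan; Z[31]=0
i=32: fresh scan; Z[32]=4 grow→box=[32,36)
i=33: min(r-i=3, Z[1]=0)=0; Z[33]=0
i=34: min(r-i=2, Z[2]=0)=0; Z[34]=0
i=35: min(r-i=1, Z[3]=0)=0; Z[35]=0
i=36: fresh scan; Z[36]=0
i=37: fresh scan; Z[37]=0
i=38: fresh scan; Z[38]=0

[39, 0, 0, 0, 0, 0, 0, 0, 0, 0, 5, 0, 0, 0, 0, 4, 0, 0, 0, 0, 0, 0, 0, 5, 0, 0, 0, 0, 0, 0, 0, 0, 4, 0, 0, 0, 0, 0, 0]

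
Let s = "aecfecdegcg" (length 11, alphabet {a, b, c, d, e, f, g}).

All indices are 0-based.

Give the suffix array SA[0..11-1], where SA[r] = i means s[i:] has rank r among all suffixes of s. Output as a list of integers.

rank | idx | suffix
   0 |   0 | aecfecdegcg
   1 |   5 | cdegcg
   2 |   2 | cfecdegcg
   3 |   9 | cg
   4 |   6 | degcg
   5 |   4 | ecdegcg
   6 |   1 | ecfecdegcg
   7 |   7 | egcg
   8 |   3 | fecdegcg
   9 |  10 | g
  10 |   8 | gcg

[0, 5, 2, 9, 6, 4, 1, 7, 3, 10, 8]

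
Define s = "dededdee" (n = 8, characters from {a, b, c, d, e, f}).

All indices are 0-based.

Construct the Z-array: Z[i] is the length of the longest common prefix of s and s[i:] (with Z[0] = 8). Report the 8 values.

Z[0]=8
i=1: fresh scan; Z[1]=0
i=2: fresh scan; Z[2]=3 scan→box=[2,5)
i=3: min(r-i=2, Z[1]=0)=0; Z[3]=0
i=4: min(r-i=1, Z[2]=3)=1; Z[4]=1
i=5: fresh scan; Z[5]=2 scan→box=[5,7)
i=6: min(r-i=1, Z[1]=0)=0; Z[6]=0
i=7: fresh scan; Z[7]=0

[8, 0, 3, 0, 1, 2, 0, 0]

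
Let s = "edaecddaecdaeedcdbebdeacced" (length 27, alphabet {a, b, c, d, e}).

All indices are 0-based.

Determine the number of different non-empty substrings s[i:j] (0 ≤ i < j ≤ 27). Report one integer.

340

rank | idx | suffix
   0 |  22 | acced
   1 |   7 | aecdaeedcdbebdeacced
   2 |   2 | aecddaecdaeedcdbebdeacced
   3 |  11 | aeedcdbebdeacced
   4 |  19 | bdeacced
   5 |  17 | bebdeacced
   6 |  23 | cced
   7 |   9 | cdaeedcdbebdeacced
   8 |  15 | cdbebdeacced
   9 |   4 | cddaecdaeedcdbebdeacced
  10 |  24 | ced
  11 |  26 | d
  12 |   6 | daecdaeedcdbebdeacced
  13 |   1 | daecddaecdaeedcdbebdeacced
  14 |  10 | daeedcdbebdeacced
  15 |  16 | dbebdeacced
  16 |  14 | dcdbebdeacced
  17 |   5 | ddaecdaeedcdbebdeacced
  18 |  20 | deacced
  19 |  21 | eacced
  20 |  18 | ebdeacced
  21 |   8 | ecdaeedcdbebdeacced
  22 |   3 | ecddaecdaeedcdbebdeacced
  23 |  25 | ed
  24 |   0 | edaecddaecdaeedcdbebdeacced
  25 |  13 | edcdbebdeacced
  26 |  12 | eedcdbebdeacced

SA = [22, 7, 2, 11, 19, 17, 23, 9, 15, 4, 24, 26, 6, 1, 10, 16, 14, 5, 20, 21, 18, 8, 3, 25, 0, 13, 12]
i: (SA[i-1],SA[i]) lcp shared
  1: (22,7) 1 'a'
  2: (7,2) 4 'aecd'
  3: (2,11) 2 'ae'
  4: (11,19) 0 ''
  5: (19,17) 1 'b'
  6: (17,23) 0 ''
  7: (23,9) 1 'c'
  8: (9,15) 2 'cd'
  9: (15,4) 2 'cd'
  10: (4,24) 1 'c'
  11: (24,26) 0 ''
  12: (26,6) 1 'd'
  13: (6,1) 5 'daecd'
  14: (1,10) 3 'dae'
  15: (10,16) 1 'd'
  16: (16,14) 1 'd'
  17: (14,5) 1 'd'
  18: (5,20) 1 'd'
  19: (20,21) 0 ''
  20: (21,18) 1 'e'
  21: (18,8) 1 'e'
  22: (8,3) 3 'ecd'
  23: (3,25) 1 'e'
  24: (25,0) 2 'ed'
  25: (0,13) 2 'ed'
  26: (13,12) 1 'e'

n(n+1)/2 = 27·28/2 = 378
Σ LCP = 0 + 1 + 4 + 2 + 0 + 1 + 0 + 1 + 2 + 2 + 1 + 0 + 1 + 5 + 3 + 1 + 1 + 1 + 1 + 0 + 1 + 1 + 3 + 1 + 2 + 2 + 1 = 38
distinct = 378 − 38 = 340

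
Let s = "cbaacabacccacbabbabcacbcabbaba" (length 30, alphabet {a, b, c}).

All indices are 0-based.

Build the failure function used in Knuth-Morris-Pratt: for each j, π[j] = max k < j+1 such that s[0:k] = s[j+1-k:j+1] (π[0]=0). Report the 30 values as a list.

[0, 0, 0, 0, 1, 0, 0, 0, 1, 1, 1, 0, 1, 2, 3, 0, 0, 0, 0, 1, 0, 1, 2, 1, 0, 0, 0, 0, 0, 0]

π[0] = 0
j=1 s[j]='b': π[1]=0 (border '')
j=2 s[j]='a': π[2]=0 (border '')
j=3 s[j]='a': π[3]=0 (border '')
j=4 s[j]='c': π[4]=1 (border 'c')
j=5 s[j]='a': k: 1→0; π[5]=0 (border '')
j=6 s[j]='b': π[6]=0 (border '')
j=7 s[j]='a': π[7]=0 (border '')
j=8 s[j]='c': π[8]=1 (border 'c')
j=9 s[j]='c': k: 1→0; π[9]=1 (border 'c')
j=10 s[j]='c': k: 1→0; π[10]=1 (border 'c')
j=11 s[j]='a': k: 1→0; π[11]=0 (border '')
j=12 s[j]='c': π[12]=1 (border 'c')
j=13 s[j]='b': π[13]=2 (border 'cb')
j=14 s[j]='a': π[14]=3 (border 'cba')
j=15 s[j]='b': k: 3→0; π[15]=0 (border '')
j=16 s[j]='b': π[16]=0 (border '')
j=17 s[j]='a': π[17]=0 (border '')
j=18 s[j]='b': π[18]=0 (border '')
j=19 s[j]='c': π[19]=1 (border 'c')
j=20 s[j]='a': k: 1→0; π[20]=0 (border '')
j=21 s[j]='c': π[21]=1 (border 'c')
j=22 s[j]='b': π[22]=2 (border 'cb')
j=23 s[j]='c': k: 2→0; π[23]=1 (border 'c')
j=24 s[j]='a': k: 1→0; π[24]=0 (border '')
j=25 s[j]='b': π[25]=0 (border '')
j=26 s[j]='b': π[26]=0 (border '')
j=27 s[j]='a': π[27]=0 (border '')
j=28 s[j]='b': π[28]=0 (border '')
j=29 s[j]='a': π[29]=0 (border '')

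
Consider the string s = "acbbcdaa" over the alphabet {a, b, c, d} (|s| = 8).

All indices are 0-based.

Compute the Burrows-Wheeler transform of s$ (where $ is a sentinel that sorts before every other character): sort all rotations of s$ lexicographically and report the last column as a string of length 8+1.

rank  rotation   last
    0  $acbbcdaa  a
    1  a$acbbcda  a
    2  aa$acbbcd  d
    3  acbbcdaa$  $
    4  bbcdaa$ac  c
    5  bcdaa$acb  b
    6  cbbcdaa$a  a
    7  cdaa$acbb  b
    8  daa$acbbc  c

aad$cbabc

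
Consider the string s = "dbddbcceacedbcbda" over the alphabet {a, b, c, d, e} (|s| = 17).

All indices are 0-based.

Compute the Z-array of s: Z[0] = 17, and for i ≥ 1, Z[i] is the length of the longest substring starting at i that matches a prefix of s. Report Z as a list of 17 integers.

Z[0]=17
i=1: outside box; Z[1]=0
i=2: outside box; Z[2]=1 extend→box=[2,3)
i=3: outside box; Z[3]=2 extend→box=[3,5)
i=4: min(r-i=1, Z[1]=0)=0; Z[4]=0
i=5: outside box; Z[5]=0
i=6: outside box; Z[6]=0
i=7: outside box; Z[7]=0
i=8: outside box; Z[8]=0
i=9: outside box; Z[9]=0
i=10: outside box; Z[10]=0
i=11: outside box; Z[11]=2 extend→box=[11,13)
i=12: min(r-i=1, Z[1]=0)=0; Z[12]=0
i=13: outside box; Z[13]=0
i=14: outside box; Z[14]=0
i=15: outside box; Z[15]=1 extend→box=[15,16)
i=16: outside box; Z[16]=0

[17, 0, 1, 2, 0, 0, 0, 0, 0, 0, 0, 2, 0, 0, 0, 1, 0]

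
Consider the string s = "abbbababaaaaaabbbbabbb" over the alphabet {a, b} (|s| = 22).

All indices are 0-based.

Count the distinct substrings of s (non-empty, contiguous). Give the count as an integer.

sorted suffixes:
  #0 SA[0]=8  'aaaaaabbbbabbb'
  #1 SA[1]=9  'aaaaabbbbabbb'
  #2 SA[2]=10  'aaaabbbbabbb'
  #3 SA[3]=11  'aaabbbbabbb'
  #4 SA[4]=12  'aabbbbabbb'
  #5 SA[5]=6  'abaaaaaabbbbabbb'
  #6 SA[6]=4  'ababaaaaaabbbbabbb'
  #7 SA[7]=18  'abbb'
  #8 SA[8]=0  'abbbababaaaaaabbbbabbb'
  #9 SA[9]=13  'abbbbabbb'
  #10 SA[10]=21  'b'
  #11 SA[11]=7  'baaaaaabbbbabbb'
  #12 SA[12]=5  'babaaaaaabbbbabbb'
  #13 SA[13]=3  'bababaaaaaabbbbabbb'
  #14 SA[14]=17  'babbb'
  #15 SA[15]=20  'bb'
  #16 SA[16]=2  'bbababaaaaaabbbbabbb'
  #17 SA[17]=16  'bbabbb'
  #18 SA[18]=19  'bbb'
  #19 SA[19]=1  'bbbababaaaaaabbbbabbb'
  #20 SA[20]=15  'bbbabbb'
  #21 SA[21]=14  'bbbbabbb'

SA = [8, 9, 10, 11, 12, 6, 4, 18, 0, 13, 21, 7, 5, 3, 17, 20, 2, 16, 19, 1, 15, 14]
rank  pair      lcp
   1  s[8:],s[9:]  5  'aaaaa'
   2  s[9:],s[10:]  4  'aaaa'
   3  s[10:],s[11:]  3  'aaa'
   4  s[11:],s[12:]  2  'aa'
   5  s[12:],s[6:]  1  'a'
   6  s[6:],s[4:]  3  'aba'
   7  s[4:],s[18:]  2  'ab'
   8  s[18:],s[0:]  4  'abbb'
   9  s[0:],s[13:]  4  'abbb'
  10  s[13:],s[21:]  0  ''
  11  s[21:],s[7:]  1  'b'
  12  s[7:],s[5:]  2  'ba'
  13  s[5:],s[3:]  4  'baba'
  14  s[3:],s[17:]  3  'bab'
  15  s[17:],s[20:]  1  'b'
  16  s[20:],s[2:]  2  'bb'
  17  s[2:],s[16:]  4  'bbab'
  18  s[16:],s[19:]  2  'bb'
  19  s[19:],s[1:]  3  'bbb'
  20  s[1:],s[15:]  5  'bbbab'
  21  s[15:],s[14:]  3  'bbb'

n(n+1)/2 = 22·23/2 = 253
Σ LCP = 0 + 5 + 4 + 3 + 2 + 1 + 3 + 2 + 4 + 4 + 0 + 1 + 2 + 4 + 3 + 1 + 2 + 4 + 2 + 3 + 5 + 3 = 58
distinct = 253 − 58 = 195

195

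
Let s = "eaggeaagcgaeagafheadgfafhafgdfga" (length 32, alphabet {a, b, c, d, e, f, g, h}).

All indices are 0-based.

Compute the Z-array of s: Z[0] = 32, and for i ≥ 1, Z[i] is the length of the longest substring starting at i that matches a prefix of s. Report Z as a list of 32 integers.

Z[0]=32
i=1: outside box; Z[1]=0
i=2: outside box; Z[2]=0
i=3: outside box; Z[3]=0
i=4: outside box; Z[4]=2 extend→box=[4,6)
i=5: min(r-i=1, Z[1]=0)=0; Z[5]=0
i=6: outside box; Z[6]=0
i=7: outside box; Z[7]=0
i=8: outside box; Z[8]=0
i=9: outside box; Z[9]=0
i=10: outside box; Z[10]=0
i=11: outside box; Z[11]=3 extend→box=[11,14)
i=12: min(r-i=2, Z[1]=0)=0; Z[12]=0
i=13: min(r-i=1, Z[2]=0)=0; Z[13]=0
i=14: outside box; Z[14]=0
i=15: outside box; Z[15]=0
i=16: outside box; Z[16]=0
i=17: outside box; Z[17]=2 extend→box=[17,19)
i=18: min(r-i=1, Z[1]=0)=0; Z[18]=0
i=19: outside box; Z[19]=0
i=20: outside box; Z[20]=0
i=21: outside box; Z[21]=0
i=22: outside box; Z[22]=0
i=23: outside box; Z[23]=0
i=24: outside box; Z[24]=0
i=25: outside box; Z[25]=0
i=26: outside box; Z[26]=0
i=27: outside box; Z[27]=0
i=28: outside box; Z[28]=0
i=29: outside box; Z[29]=0
i=30: outside box; Z[30]=0
i=31: outside box; Z[31]=0

[32, 0, 0, 0, 2, 0, 0, 0, 0, 0, 0, 3, 0, 0, 0, 0, 0, 2, 0, 0, 0, 0, 0, 0, 0, 0, 0, 0, 0, 0, 0, 0]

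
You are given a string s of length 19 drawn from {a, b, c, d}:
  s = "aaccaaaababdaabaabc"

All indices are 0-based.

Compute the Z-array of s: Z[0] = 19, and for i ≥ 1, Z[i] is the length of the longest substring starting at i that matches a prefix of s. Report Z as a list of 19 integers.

[19, 1, 0, 0, 2, 2, 2, 1, 0, 1, 0, 0, 2, 1, 0, 2, 1, 0, 0]

Z[0]=19
i=1: outside box; Z[1]=1 extend→box=[1,2)
i=2: outside box; Z[2]=0
i=3: outside box; Z[3]=0
i=4: outside box; Z[4]=2 extend→box=[4,6)
i=5: min(r-i=1, Z[1]=1)=1; Z[5]=2 extend→box=[5,7)
i=6: min(r-i=1, Z[1]=1)=1; Z[6]=2 extend→box=[6,8)
i=7: min(r-i=1, Z[1]=1)=1; Z[7]=1
i=8: outside box; Z[8]=0
i=9: outside box; Z[9]=1 extend→box=[9,10)
i=10: outside box; Z[10]=0
i=11: outside box; Z[11]=0
i=12: outside box; Z[12]=2 extend→box=[12,14)
i=13: min(r-i=1, Z[1]=1)=1; Z[13]=1
i=14: outside box; Z[14]=0
i=15: outside box; Z[15]=2 extend→box=[15,17)
i=16: min(r-i=1, Z[1]=1)=1; Z[16]=1
i=17: outside box; Z[17]=0
i=18: outside box; Z[18]=0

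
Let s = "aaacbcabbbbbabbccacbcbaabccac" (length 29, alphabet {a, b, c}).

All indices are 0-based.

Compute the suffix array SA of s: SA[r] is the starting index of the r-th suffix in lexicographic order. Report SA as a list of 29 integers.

[0, 22, 1, 6, 12, 23, 27, 2, 17, 21, 11, 10, 9, 8, 7, 13, 4, 19, 24, 14, 28, 5, 26, 16, 20, 3, 18, 25, 15]

sorted suffixes:
  #0 SA[0]=0  'aaacbcabbbbbabbccacbcbaabccac'
  #1 SA[1]=22  'aabccac'
  #2 SA[2]=1  'aacbcabbbbbabbccacbcbaabccac'
  #3 SA[3]=6  'abbbbbabbccacbcbaabccac'
  #4 SA[4]=12  'abbccacbcbaabccac'
  #5 SA[5]=23  'abccac'
  #6 SA[6]=27  'ac'
  #7 SA[7]=2  'acbcabbbbbabbccacbcbaabccac'
  #8 SA[8]=17  'acbcbaabccac'
  #9 SA[9]=21  'baabccac'
  #10 SA[10]=11  'babbccacbcbaabccac'
  #11 SA[11]=10  'bbabbccacbcbaabccac'
  #12 SA[12]=9  'bbbabbccacbcbaabccac'
  #13 SA[13]=8  'bbbbabbccacbcbaabccac'
  #14 SA[14]=7  'bbbbbabbccacbcbaabccac'
  #15 SA[15]=13  'bbccacbcbaabccac'
  #16 SA[16]=4  'bcabbbbbabbccacbcbaabccac'
  #17 SA[17]=19  'bcbaabccac'
  #18 SA[18]=24  'bccac'
  #19 SA[19]=14  'bccacbcbaabccac'
  #20 SA[20]=28  'c'
  #21 SA[21]=5  'cabbbbbabbccacbcbaabccac'
  #22 SA[22]=26  'cac'
  #23 SA[23]=16  'cacbcbaabccac'
  #24 SA[24]=20  'cbaabccac'
  #25 SA[25]=3  'cbcabbbbbabbccacbcbaabccac'
  #26 SA[26]=18  'cbcbaabccac'
  #27 SA[27]=25  'ccac'
  #28 SA[28]=15  'ccacbcbaabccac'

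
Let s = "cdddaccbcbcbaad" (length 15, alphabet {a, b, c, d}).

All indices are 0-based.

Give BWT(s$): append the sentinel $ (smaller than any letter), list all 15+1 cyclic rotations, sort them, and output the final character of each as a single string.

dbdacccbbca$addc

rank  rotation          last
    0  $cdddaccbcbcbaad  d
    1  aad$cdddaccbcbcb  b
    2  accbcbcbaad$cddd  d
    3  ad$cdddaccbcbcba  a
    4  baad$cdddaccbcbc  c
    5  bcbaad$cdddaccbc  c
    6  bcbcbaad$cdddacc  c
    7  cbaad$cdddaccbcb  b
    8  cbcbaad$cdddaccb  b
    9  cbcbcbaad$cdddac  c
   10  ccbcbcbaad$cddda  a
   11  cdddaccbcbcbaad$  $
   12  d$cdddaccbcbcbaa  a
   13  daccbcbcbaad$cdd  d
   14  ddaccbcbcbaad$cd  d
   15  dddaccbcbcbaad$c  c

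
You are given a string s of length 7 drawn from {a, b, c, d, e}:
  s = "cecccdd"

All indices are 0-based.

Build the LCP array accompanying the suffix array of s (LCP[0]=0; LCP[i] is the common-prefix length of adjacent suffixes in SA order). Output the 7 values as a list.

rank | idx | suffix
   0 |   2 | cccdd
   1 |   3 | ccdd
   2 |   4 | cdd
   3 |   0 | cecccdd
   4 |   6 | d
   5 |   5 | dd
   6 |   1 | ecccdd

SA = [2, 3, 4, 0, 6, 5, 1]
rank  pair      lcp
   1  s[2:],s[3:]  2  'cc'
   2  s[3:],s[4:]  1  'c'
   3  s[4:],s[0:]  1  'c'
   4  s[0:],s[6:]  0  ''
   5  s[6:],s[5:]  1  'd'
   6  s[5:],s[1:]  0  ''

[0, 2, 1, 1, 0, 1, 0]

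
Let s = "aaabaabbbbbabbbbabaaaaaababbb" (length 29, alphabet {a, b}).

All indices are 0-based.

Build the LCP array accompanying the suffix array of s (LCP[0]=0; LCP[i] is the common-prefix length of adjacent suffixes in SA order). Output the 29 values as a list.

[0, 5, 4, 3, 5, 2, 4, 3, 1, 4, 3, 2, 4, 5, 0, 1, 3, 2, 3, 5, 1, 2, 4, 2, 3, 5, 3, 6, 4]

rank→(start, suffix):
  0 → (18, 'aaaaaababbb')
  1 → (19, 'aaaaababbb')
  2 → (20, 'aaaababbb')
  3 → (0, 'aaabaabbbbbabbbbabaaaaaababbb')
  4 → (21, 'aaababbb')
  5 → (1, 'aabaabbbbbabbbbabaaaaaababbb')
  6 → (22, 'aababbb')
  7 → (4, 'aabbbbbabbbbabaaaaaababbb')
  8 → (16, 'abaaaaaababbb')
  9 → (2, 'abaabbbbbabbbbabaaaaaababbb')
  10 → (23, 'ababbb')
  11 → (25, 'abbb')
  12 → (11, 'abbbbabaaaaaababbb')
  13 → (5, 'abbbbbabbbbabaaaaaababbb')
  14 → (28, 'b')
  15 → (17, 'baaaaaababbb')
  16 → (3, 'baabbbbbabbbbabaaaaaababbb')
  17 → (15, 'babaaaaaababbb')
  18 → (24, 'babbb')
  19 → (10, 'babbbbabaaaaaababbb')
  20 → (27, 'bb')
  21 → (14, 'bbabaaaaaababbb')
  22 → (9, 'bbabbbbabaaaaaababbb')
  23 → (26, 'bbb')
  24 → (13, 'bbbabaaaaaababbb')
  25 → (8, 'bbbabbbbabaaaaaababbb')
  26 → (12, 'bbbbabaaaaaababbb')
  27 → (7, 'bbbbabbbbabaaaaaababbb')
  28 → (6, 'bbbbbabbbbabaaaaaababbb')

SA = [18, 19, 20, 0, 21, 1, 22, 4, 16, 2, 23, 25, 11, 5, 28, 17, 3, 15, 24, 10, 27, 14, 9, 26, 13, 8, 12, 7, 6]
[i] adj suffixes → lcp
  [1] 18/19 → 5 ('aaaaa')
  [2] 19/20 → 4 ('aaaa')
  [3] 20/0 → 3 ('aaa')
  [4] 0/21 → 5 ('aaaba')
  [5] 21/1 → 2 ('aa')
  [6] 1/22 → 4 ('aaba')
  [7] 22/4 → 3 ('aab')
  [8] 4/16 → 1 ('a')
  [9] 16/2 → 4 ('abaa')
  [10] 2/23 → 3 ('aba')
  [11] 23/25 → 2 ('ab')
  [12] 25/11 → 4 ('abbb')
  [13] 11/5 → 5 ('abbbb')
  [14] 5/28 → 0 ('')
  [15] 28/17 → 1 ('b')
  [16] 17/3 → 3 ('baa')
  [17] 3/15 → 2 ('ba')
  [18] 15/24 → 3 ('bab')
  [19] 24/10 → 5 ('babbb')
  [20] 10/27 → 1 ('b')
  [21] 27/14 → 2 ('bb')
  [22] 14/9 → 4 ('bbab')
  [23] 9/26 → 2 ('bb')
  [24] 26/13 → 3 ('bbb')
  [25] 13/8 → 5 ('bbbab')
  [26] 8/12 → 3 ('bbb')
  [27] 12/7 → 6 ('bbbbab')
  [28] 7/6 → 4 ('bbbb')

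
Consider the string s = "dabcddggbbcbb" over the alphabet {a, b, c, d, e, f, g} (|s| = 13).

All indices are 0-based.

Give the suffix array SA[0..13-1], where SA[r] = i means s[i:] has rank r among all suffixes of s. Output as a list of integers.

sorted suffixes:
  #0 SA[0]=1  'abcddggbbcbb'
  #1 SA[1]=12  'b'
  #2 SA[2]=11  'bb'
  #3 SA[3]=8  'bbcbb'
  #4 SA[4]=9  'bcbb'
  #5 SA[5]=2  'bcddggbbcbb'
  #6 SA[6]=10  'cbb'
  #7 SA[7]=3  'cddggbbcbb'
  #8 SA[8]=0  'dabcddggbbcbb'
  #9 SA[9]=4  'ddggbbcbb'
  #10 SA[10]=5  'dggbbcbb'
  #11 SA[11]=7  'gbbcbb'
  #12 SA[12]=6  'ggbbcbb'

[1, 12, 11, 8, 9, 2, 10, 3, 0, 4, 5, 7, 6]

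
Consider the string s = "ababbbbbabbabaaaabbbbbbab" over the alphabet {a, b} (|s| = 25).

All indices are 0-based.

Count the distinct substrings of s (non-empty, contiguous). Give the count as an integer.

249

sorted suffixes:
  #0 SA[0]=13  'aaaabbbbbbab'
  #1 SA[1]=14  'aaabbbbbbab'
  #2 SA[2]=15  'aabbbbbbab'
  #3 SA[3]=23  'ab'
  #4 SA[4]=11  'abaaaabbbbbbab'
  #5 SA[5]=0  'ababbbbbabbabaaaabbbbbbab'
  #6 SA[6]=8  'abbabaaaabbbbbbab'
  #7 SA[7]=2  'abbbbbabbabaaaabbbbbbab'
  #8 SA[8]=16  'abbbbbbab'
  #9 SA[9]=24  'b'
  #10 SA[10]=12  'baaaabbbbbbab'
  #11 SA[11]=22  'bab'
  #12 SA[12]=10  'babaaaabbbbbbab'
  #13 SA[13]=7  'babbabaaaabbbbbbab'
  #14 SA[14]=1  'babbbbbabbabaaaabbbbbbab'
  #15 SA[15]=21  'bbab'
  #16 SA[16]=9  'bbabaaaabbbbbbab'
  #17 SA[17]=6  'bbabbabaaaabbbbbbab'
  #18 SA[18]=20  'bbbab'
  #19 SA[19]=5  'bbbabbabaaaabbbbbbab'
  #20 SA[20]=19  'bbbbab'
  #21 SA[21]=4  'bbbbabbabaaaabbbbbbab'
  #22 SA[22]=18  'bbbbbab'
  #23 SA[23]=3  'bbbbbabbabaaaabbbbbbab'
  #24 SA[24]=17  'bbbbbbab'

SA = [13, 14, 15, 23, 11, 0, 8, 2, 16, 24, 12, 22, 10, 7, 1, 21, 9, 6, 20, 5, 19, 4, 18, 3, 17]
i: (SA[i-1],SA[i]) lcp shared
  1: (13,14) 3 'aaa'
  2: (14,15) 2 'aa'
  3: (15,23) 1 'a'
  4: (23,11) 2 'ab'
  5: (11,0) 3 'aba'
  6: (0,8) 2 'ab'
  7: (8,2) 3 'abb'
  8: (2,16) 6 'abbbbb'
  9: (16,24) 0 ''
  10: (24,12) 1 'b'
  11: (12,22) 2 'ba'
  12: (22,10) 3 'bab'
  13: (10,7) 3 'bab'
  14: (7,1) 4 'babb'
  15: (1,21) 1 'b'
  16: (21,9) 4 'bbab'
  17: (9,6) 4 'bbab'
  18: (6,20) 2 'bb'
  19: (20,5) 5 'bbbab'
  20: (5,19) 3 'bbb'
  21: (19,4) 6 'bbbbab'
  22: (4,18) 4 'bbbb'
  23: (18,3) 7 'bbbbbab'
  24: (3,17) 5 'bbbbb'

n(n+1)/2 = 25·26/2 = 325
Σ LCP = 0 + 3 + 2 + 1 + 2 + 3 + 2 + 3 + 6 + 0 + 1 + 2 + 3 + 3 + 4 + 1 + 4 + 4 + 2 + 5 + 3 + 6 + 4 + 7 + 5 = 76
distinct = 325 − 76 = 249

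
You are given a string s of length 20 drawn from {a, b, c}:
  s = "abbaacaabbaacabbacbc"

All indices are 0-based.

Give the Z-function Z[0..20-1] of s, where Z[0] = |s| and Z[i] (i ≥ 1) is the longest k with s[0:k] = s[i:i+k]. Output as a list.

Z[0]=20
i=1: i≥r, start 0; Z[1]=0
i=2: i≥r, start 0; Z[2]=0
i=3: i≥r, start 0; Z[3]=1 grow→box=[3,4)
i=4: i≥r, start 0; Z[4]=1 grow→box=[4,5)
i=5: i≥r, start 0; Z[5]=0
i=6: i≥r, start 0; Z[6]=1 grow→box=[6,7)
i=7: i≥r, start 0; Z[7]=7 grow→box=[7,14)
i=8: min(r-i=6, Z[1]=0)=0; Z[8]=0
i=9: min(r-i=5, Z[2]=0)=0; Z[9]=0
i=10: min(r-i=4, Z[3]=1)=1; Z[10]=1
i=11: min(r-i=3, Z[4]=1)=1; Z[11]=1
i=12: min(r-i=2, Z[5]=0)=0; Z[12]=0
i=13: min(r-i=1, Z[6]=1)=1; Z[13]=4 grow→box=[13,17)
i=14: min(r-i=3, Z[1]=0)=0; Z[14]=0
i=15: min(r-i=2, Z[2]=0)=0; Z[15]=0
i=16: min(r-i=1, Z[3]=1)=1; Z[16]=1
i=17: i≥r, start 0; Z[17]=0
i=18: i≥r, start 0; Z[18]=0
i=19: i≥r, start 0; Z[19]=0

[20, 0, 0, 1, 1, 0, 1, 7, 0, 0, 1, 1, 0, 4, 0, 0, 1, 0, 0, 0]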